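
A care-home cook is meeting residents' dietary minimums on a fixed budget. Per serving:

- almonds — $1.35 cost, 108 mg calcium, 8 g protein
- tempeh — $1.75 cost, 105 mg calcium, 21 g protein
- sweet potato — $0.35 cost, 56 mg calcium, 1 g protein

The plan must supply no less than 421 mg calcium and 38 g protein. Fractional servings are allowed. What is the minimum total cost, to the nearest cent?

$4.37

almonds only: max(421/108, 38/8) = 4.75 servings → $6.41.
tempeh only: max(421/105, 38/21) = 4.01 servings → $7.02.
sweet potato only: max(421/56, 38/1) = 38 servings → $13.30.
almonds + tempeh with both tight: 3.397 servings and 0.5154 servings → $5.49.
almonds + sweet potato with both targets exact would need a negative amount; discard.
tempeh + sweet potato with both tight: 1.594 servings and 4.529 servings → $4.37.
The minimum over all feasible corners is $4.37.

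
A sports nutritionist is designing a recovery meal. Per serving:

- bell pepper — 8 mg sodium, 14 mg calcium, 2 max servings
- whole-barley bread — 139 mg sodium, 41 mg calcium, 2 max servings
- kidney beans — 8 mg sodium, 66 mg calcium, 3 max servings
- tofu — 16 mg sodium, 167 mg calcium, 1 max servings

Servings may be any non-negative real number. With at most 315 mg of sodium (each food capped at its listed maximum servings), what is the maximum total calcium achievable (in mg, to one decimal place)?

469.4 mg

Calcium per mg sodium: tofu 10.44, kidney beans 8.25, bell pepper 1.75, whole-barley bread 0.295.
Take 1 serving of tofu: uses 16 mg sodium, +167.0 mg calcium (running total 167.0 mg).
Take 3 servings of kidney beans: uses 24 mg sodium, +198.0 mg calcium (running total 365.0 mg).
Take 2 servings of bell pepper: uses 16 mg sodium, +28.0 mg calcium (running total 393.0 mg).
Take 1.863 servings of whole-barley bread: uses 259 mg sodium, +76.4 mg calcium (running total 469.4 mg).
Greedy by best ratio exhausts the sodium allowance optimally: 469.4 mg.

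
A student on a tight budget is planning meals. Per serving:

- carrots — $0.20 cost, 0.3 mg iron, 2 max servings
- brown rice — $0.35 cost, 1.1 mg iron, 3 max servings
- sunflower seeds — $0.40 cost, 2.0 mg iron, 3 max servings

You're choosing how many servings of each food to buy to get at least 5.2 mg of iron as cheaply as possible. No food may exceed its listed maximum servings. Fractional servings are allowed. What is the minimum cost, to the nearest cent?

Cost per mg of iron: sunflower seeds $0.2000, brown rice $0.3182, carrots $0.6667.
Take 2.6 servings of sunflower seeds: +5.2 mg iron for $1.04 (total $1.04, still need 0.0 mg).
Greedy by cheapest-per-mg is optimal for a single linear constraint, so the minimum cost is $1.04.

$1.04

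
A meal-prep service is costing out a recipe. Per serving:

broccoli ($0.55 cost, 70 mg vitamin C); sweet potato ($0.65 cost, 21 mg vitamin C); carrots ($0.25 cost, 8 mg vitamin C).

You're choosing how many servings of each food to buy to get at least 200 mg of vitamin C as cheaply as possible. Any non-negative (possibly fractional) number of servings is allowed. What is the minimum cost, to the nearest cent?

$1.57

Cost per mg of vitamin C: broccoli $0.0079, sweet potato $0.0310, carrots $0.0312.
With no serving limits, use only broccoli: 200 mg / 70 mg = 2.857 servings × $0.55 = $1.57.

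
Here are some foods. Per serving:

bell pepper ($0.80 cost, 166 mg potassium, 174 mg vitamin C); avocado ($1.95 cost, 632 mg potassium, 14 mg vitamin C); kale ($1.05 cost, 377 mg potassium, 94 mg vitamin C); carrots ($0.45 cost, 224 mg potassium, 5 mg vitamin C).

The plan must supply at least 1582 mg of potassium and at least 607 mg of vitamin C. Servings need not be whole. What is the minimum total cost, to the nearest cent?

Check every corner: each single food scaled to meet both minima, and each pair solved so both constraints bind.
bell pepper only: max(1582/166, 607/174) = 9.53 servings → $7.62.
avocado only: max(1582/632, 607/14) = 43.36 servings → $84.55.
kale only: max(1582/377, 607/94) = 6.457 servings → $6.78.
carrots only: max(1582/224, 607/5) = 121.4 servings → $54.63.
bell pepper + avocado with both tight: 3.358 servings and 1.621 servings → $5.85.
bell pepper + kale with both tight: 1.603 servings and 3.491 servings → $4.95.
bell pepper + carrots with both tight: 3.357 servings and 4.575 servings → $4.74.
avocado + kale: intersection lies outside the first quadrant.
avocado + carrots: intersection lies outside the first quadrant.
kale + carrots with both targets exact would need a negative amount; discard.
The minimum over all feasible corners is $4.74.

$4.74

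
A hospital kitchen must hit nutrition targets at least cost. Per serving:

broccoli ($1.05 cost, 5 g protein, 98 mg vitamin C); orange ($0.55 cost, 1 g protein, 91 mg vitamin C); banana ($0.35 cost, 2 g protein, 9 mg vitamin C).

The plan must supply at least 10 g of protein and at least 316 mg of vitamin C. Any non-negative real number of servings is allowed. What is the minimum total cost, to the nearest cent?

broccoli only: max(10/5, 316/98) = 3.224 servings → $3.39.
orange only: max(10/1, 316/91) = 10 servings → $5.50.
banana only: max(10/2, 316/9) = 35.11 servings → $12.29.
broccoli + orange with both tight: 1.664 servings and 1.681 servings → $2.67.
broccoli + banana with both targets exact would need a negative amount; discard.
orange + banana with both tight: 3.133 servings and 3.434 servings → $2.92.
Cheapest feasible corner: $2.67.

$2.67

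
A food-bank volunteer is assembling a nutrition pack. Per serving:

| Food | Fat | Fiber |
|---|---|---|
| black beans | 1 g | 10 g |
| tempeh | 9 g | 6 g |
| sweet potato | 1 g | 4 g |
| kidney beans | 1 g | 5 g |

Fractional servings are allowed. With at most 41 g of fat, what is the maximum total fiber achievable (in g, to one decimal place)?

410.0 g

Fiber per g fat: black beans 10, kidney beans 5, sweet potato 4, tempeh 0.6667.
With no serving limits, spend the whole fat allowance on black beans: 41 g / 1 g × 10 g = 410.0 g.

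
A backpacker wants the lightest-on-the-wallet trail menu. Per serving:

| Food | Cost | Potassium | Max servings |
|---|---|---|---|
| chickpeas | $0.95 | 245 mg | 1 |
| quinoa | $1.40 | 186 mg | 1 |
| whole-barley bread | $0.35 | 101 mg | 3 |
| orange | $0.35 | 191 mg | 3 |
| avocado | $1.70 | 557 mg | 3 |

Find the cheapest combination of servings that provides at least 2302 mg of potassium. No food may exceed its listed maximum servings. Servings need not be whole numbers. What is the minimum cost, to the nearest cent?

Cost per mg of potassium: orange $0.0018, avocado $0.0031, whole-barley bread $0.0035, chickpeas $0.0039, quinoa $0.0075.
Take 3 servings of orange: +573.0 mg potassium for $1.05 (total $1.05, still need 1729.0 mg).
Take 3 servings of avocado: +1671.0 mg potassium for $5.10 (total $6.15, still need 58.0 mg).
Take 0.5743 servings of whole-barley bread: +58.0 mg potassium for $0.20 (total $6.35, still need 0.0 mg).
Filling from the cheapest source first is optimal under one linear minimum: $6.35.

$6.35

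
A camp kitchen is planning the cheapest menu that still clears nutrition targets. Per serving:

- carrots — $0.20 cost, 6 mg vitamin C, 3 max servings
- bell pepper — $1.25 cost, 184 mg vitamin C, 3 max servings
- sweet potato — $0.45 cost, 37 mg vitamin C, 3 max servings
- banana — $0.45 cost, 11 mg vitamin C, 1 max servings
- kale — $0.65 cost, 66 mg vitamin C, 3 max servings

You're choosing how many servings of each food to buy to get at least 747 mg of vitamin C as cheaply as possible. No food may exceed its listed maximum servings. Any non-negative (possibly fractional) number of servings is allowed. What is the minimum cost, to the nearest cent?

Cost per mg of vitamin C: bell pepper $0.0068, kale $0.0098, sweet potato $0.0122, carrots $0.0333, banana $0.0409.
Take 3 servings of bell pepper: +552.0 mg vitamin C for $3.75 (total $3.75, still need 195.0 mg).
Take 2.955 servings of kale: +195.0 mg vitamin C for $1.92 (total $5.67, still need 0.0 mg).
Greedy by cheapest-per-mg is optimal for a single linear constraint, so the minimum cost is $5.67.

$5.67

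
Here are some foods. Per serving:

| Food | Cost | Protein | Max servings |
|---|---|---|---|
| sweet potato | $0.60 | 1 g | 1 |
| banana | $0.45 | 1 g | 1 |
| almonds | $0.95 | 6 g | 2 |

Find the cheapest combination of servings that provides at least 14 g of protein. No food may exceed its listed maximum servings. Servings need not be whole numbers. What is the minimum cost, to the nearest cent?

$2.95

Cost per g of protein: almonds $0.1583, banana $0.4500, sweet potato $0.6000.
Take 2 servings of almonds: +12.0 g protein for $1.90 (total $1.90, still need 2.0 g).
Take 1 serving of banana: +1.0 g protein for $0.45 (total $2.35, still need 1.0 g).
Take 1 serving of sweet potato: +1.0 g protein for $0.60 (total $2.95, still need 0.0 g).
Filling from the cheapest source first is optimal under one linear minimum: $2.95.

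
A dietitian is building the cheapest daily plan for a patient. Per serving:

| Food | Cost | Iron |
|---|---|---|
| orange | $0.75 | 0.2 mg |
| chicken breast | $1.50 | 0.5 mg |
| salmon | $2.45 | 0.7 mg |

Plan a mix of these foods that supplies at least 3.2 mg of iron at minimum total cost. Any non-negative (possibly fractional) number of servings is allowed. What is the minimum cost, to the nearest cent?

$9.60

Cost per mg of iron: chicken breast $3.0000, salmon $3.5000, orange $3.7500.
With no serving limits, use only chicken breast: 3.2 mg / 0.5 mg = 6.4 servings × $1.50 = $9.60.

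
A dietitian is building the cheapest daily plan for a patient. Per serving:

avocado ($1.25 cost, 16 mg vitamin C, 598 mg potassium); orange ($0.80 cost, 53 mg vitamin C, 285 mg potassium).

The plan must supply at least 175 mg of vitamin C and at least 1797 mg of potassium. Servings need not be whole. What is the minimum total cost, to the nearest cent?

An LP optimum is at a vertex; with two nutrient constraints at most two foods are used. Check each candidate.
avocado only: max(175/16, 1797/598) = 10.94 servings → $13.67.
orange only: max(175/53, 1797/285) = 6.305 servings → $5.04.
avocado + orange with both tight: 1.672 servings and 2.797 servings → $4.33.
So the least-cost plan costs $4.33.

$4.33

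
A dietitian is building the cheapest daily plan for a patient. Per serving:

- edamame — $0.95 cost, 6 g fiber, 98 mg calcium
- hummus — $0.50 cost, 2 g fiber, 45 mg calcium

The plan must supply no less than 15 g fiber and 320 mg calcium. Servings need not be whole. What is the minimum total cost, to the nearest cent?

$3.10

An LP optimum is at a vertex; with two nutrient constraints at most two foods are used. Check each candidate.
edamame only: max(15/6, 320/98) = 3.265 servings → $3.10.
hummus only: max(15/2, 320/45) = 7.5 servings → $3.75.
edamame + hummus with both tight: 0.473 servings and 6.081 servings → $3.49.
The minimum over all feasible corners is $3.10.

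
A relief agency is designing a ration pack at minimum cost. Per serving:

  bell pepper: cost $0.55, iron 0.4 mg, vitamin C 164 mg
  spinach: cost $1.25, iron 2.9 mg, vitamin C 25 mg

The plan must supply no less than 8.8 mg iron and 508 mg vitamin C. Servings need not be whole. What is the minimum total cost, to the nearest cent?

For a min-cost LP with two ≥-constraints, a basic feasible solution has at most two positive variables.
bell pepper only: max(8.8/0.4, 508/164) = 22 servings → $12.10.
spinach only: max(8.8/2.9, 508/25) = 20.32 servings → $25.40.
bell pepper + spinach with both tight: 2.692 servings and 2.663 servings → $4.81.
The minimum over all feasible corners is $4.81.

$4.81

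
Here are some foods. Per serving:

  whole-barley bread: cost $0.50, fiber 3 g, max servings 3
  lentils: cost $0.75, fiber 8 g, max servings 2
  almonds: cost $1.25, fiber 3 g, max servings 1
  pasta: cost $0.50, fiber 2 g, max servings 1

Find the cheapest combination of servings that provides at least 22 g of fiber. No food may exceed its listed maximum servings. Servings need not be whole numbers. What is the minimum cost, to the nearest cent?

Cost per g of fiber: lentils $0.0938, whole-barley bread $0.1667, pasta $0.2500, almonds $0.4167.
Take 2 servings of lentils: +16.0 g fiber for $1.50 (total $1.50, still need 6.0 g).
Take 2 servings of whole-barley bread: +6.0 g fiber for $1.00 (total $2.50, still need 0.0 g).
Filling from the cheapest source first is optimal under one linear minimum: $2.50.

$2.50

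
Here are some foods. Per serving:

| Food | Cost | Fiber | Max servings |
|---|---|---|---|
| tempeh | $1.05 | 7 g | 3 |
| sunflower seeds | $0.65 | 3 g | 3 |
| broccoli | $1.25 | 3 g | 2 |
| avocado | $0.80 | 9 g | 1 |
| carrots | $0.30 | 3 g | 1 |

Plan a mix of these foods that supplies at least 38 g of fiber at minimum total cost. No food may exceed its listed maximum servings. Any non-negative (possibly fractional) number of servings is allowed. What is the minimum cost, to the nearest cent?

Cost per g of fiber: avocado $0.0889, carrots $0.1000, tempeh $0.1500, sunflower seeds $0.2167, broccoli $0.4167.
Take 1 serving of avocado: +9.0 g fiber for $0.80 (total $0.80, still need 29.0 g).
Take 1 serving of carrots: +3.0 g fiber for $0.30 (total $1.10, still need 26.0 g).
Take 3 servings of tempeh: +21.0 g fiber for $3.15 (total $4.25, still need 5.0 g).
Take 1.667 servings of sunflower seeds: +5.0 g fiber for $1.08 (total $5.33, still need 0.0 g).
Greedy by cheapest-per-g is optimal for a single linear constraint, so the minimum cost is $5.33.

$5.33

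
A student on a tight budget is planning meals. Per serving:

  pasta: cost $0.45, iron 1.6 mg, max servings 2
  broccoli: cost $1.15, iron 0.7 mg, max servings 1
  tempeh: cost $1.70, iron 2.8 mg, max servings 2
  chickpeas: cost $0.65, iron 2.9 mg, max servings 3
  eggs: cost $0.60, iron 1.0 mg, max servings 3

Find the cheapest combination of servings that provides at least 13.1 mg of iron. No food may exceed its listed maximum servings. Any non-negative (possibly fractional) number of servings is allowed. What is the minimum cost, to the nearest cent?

Cost per mg of iron: chickpeas $0.2241, pasta $0.2812, eggs $0.6000, tempeh $0.6071, broccoli $1.6429.
Take 3 servings of chickpeas: +8.7 mg iron for $1.95 (total $1.95, still need 4.4 mg).
Take 2 servings of pasta: +3.2 mg iron for $0.90 (total $2.85, still need 1.2 mg).
Take 1.2 servings of eggs: +1.2 mg iron for $0.72 (total $3.57, still need 0.0 mg).
Greedy by cheapest-per-mg is optimal for a single linear constraint, so the minimum cost is $3.57.

$3.57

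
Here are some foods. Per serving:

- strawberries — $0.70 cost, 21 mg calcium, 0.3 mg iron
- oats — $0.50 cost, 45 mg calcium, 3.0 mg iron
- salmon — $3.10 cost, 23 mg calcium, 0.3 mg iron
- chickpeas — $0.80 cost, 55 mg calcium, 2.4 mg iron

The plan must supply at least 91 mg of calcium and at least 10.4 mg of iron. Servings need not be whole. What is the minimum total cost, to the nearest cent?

$1.73

At the optimum either one food covers both requirements or two foods hit both targets exactly; no other combination can be cheaper.
strawberries only: max(91/21, 10.4/0.3) = 34.67 servings → $24.27.
oats only: max(91/45, 10.4/3.0) = 3.467 servings → $1.73.
salmon only: max(91/23, 10.4/0.3) = 34.67 servings → $107.47.
chickpeas only: max(91/55, 10.4/2.4) = 4.333 servings → $3.47.
strawberries + oats: the both-tight solution has a negative serving — not a feasible corner.
strawberries + salmon: intersection lies outside the first quadrant.
strawberries + chickpeas: intersection lies outside the first quadrant.
oats + salmon: the both-tight solution has a negative serving — not a feasible corner.
oats + chickpeas: the both-tight solution has a negative serving — not a feasible corner.
salmon + chickpeas with both targets exact would need a negative amount; discard.
The minimum over all feasible corners is $1.73.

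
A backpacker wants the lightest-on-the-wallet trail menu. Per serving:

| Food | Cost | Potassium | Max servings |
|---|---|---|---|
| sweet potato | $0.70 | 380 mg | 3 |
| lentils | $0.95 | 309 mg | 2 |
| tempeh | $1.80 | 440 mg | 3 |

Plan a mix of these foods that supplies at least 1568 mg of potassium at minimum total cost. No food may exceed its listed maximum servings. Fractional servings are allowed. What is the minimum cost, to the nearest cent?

$3.42

Cost per mg of potassium: sweet potato $0.0018, lentils $0.0031, tempeh $0.0041.
Take 3 servings of sweet potato: +1140.0 mg potassium for $2.10 (total $2.10, still need 428.0 mg).
Take 1.385 servings of lentils: +428.0 mg potassium for $1.32 (total $3.42, still need 0.0 mg).
Filling from the cheapest source first is optimal under one linear minimum: $3.42.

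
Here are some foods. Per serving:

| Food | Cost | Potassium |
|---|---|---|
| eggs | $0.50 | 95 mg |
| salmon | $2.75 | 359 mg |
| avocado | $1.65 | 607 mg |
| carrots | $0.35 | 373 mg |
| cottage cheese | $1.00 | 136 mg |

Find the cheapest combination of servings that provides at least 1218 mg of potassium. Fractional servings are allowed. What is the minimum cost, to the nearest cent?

$1.14

Cost per mg of potassium: carrots $0.0009, avocado $0.0027, eggs $0.0053, cottage cheese $0.0074, salmon $0.0077.
With no serving limits, use only carrots: 1218 mg / 373 mg = 3.265 servings × $0.35 = $1.14.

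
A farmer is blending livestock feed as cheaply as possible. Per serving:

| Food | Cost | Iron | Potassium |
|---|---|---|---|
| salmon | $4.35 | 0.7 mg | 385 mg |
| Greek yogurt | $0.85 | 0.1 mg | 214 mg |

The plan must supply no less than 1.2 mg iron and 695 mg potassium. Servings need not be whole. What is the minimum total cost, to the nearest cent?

Check every corner: each single food scaled to meet both minima, and each pair solved so both constraints bind.
salmon only: max(1.2/0.7, 695/385) = 1.805 servings → $7.85.
Greek yogurt only: max(1.2/0.1, 695/214) = 12 servings → $10.20.
salmon + Greek yogurt with both tight: 1.683 servings and 0.2201 servings → $7.51.
Cheapest feasible corner: $7.51.

$7.51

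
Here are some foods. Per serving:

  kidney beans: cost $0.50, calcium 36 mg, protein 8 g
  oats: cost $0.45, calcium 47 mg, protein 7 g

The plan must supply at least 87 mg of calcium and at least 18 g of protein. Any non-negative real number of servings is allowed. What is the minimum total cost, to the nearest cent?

Minimising a linear cost over {calcium ≥ 87, protein ≥ 18, servings ≥ 0} — the optimum is at a vertex, using one or two foods.
kidney beans only: max(87/36, 18/8) = 2.417 servings → $1.21.
oats only: max(87/47, 18/7) = 2.571 servings → $1.16.
kidney beans + oats with both tight: 1.911 servings and 0.3871 servings → $1.13.
Cheapest feasible corner: $1.13.

$1.13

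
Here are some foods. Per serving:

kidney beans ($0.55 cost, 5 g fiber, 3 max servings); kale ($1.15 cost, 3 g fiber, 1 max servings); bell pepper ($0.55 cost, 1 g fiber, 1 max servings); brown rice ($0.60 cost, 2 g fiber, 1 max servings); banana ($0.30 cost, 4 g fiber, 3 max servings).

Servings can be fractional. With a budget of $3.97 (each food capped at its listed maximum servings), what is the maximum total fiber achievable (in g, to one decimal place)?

Fiber per dollar: banana 13.33, kidney beans 9.091, brown rice 3.333, kale 2.609, bell pepper 1.818.
Take 3 servings of banana: spends $0.90, +12.0 g fiber (running total 12.0 g).
Take 3 servings of kidney beans: spends $1.65, +15.0 g fiber (running total 27.0 g).
Take 1 serving of brown rice: spends $0.60, +2.0 g fiber (running total 29.0 g).
Take 0.713 servings of kale: spends $0.82, +2.1 g fiber (running total 31.1 g).
Greedy by best ratio exhausts the cost allowance optimally: 31.1 g.

31.1 g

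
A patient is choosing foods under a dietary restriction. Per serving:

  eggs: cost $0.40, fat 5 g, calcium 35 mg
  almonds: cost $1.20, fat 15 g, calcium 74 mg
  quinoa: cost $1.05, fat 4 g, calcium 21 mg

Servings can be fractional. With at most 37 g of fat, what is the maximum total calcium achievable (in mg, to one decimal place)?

Calcium per g fat: eggs 7, quinoa 5.25, almonds 4.933.
With no serving limits, spend the whole fat allowance on eggs: 37 g / 5 g × 35 mg = 259.0 mg.

259.0 mg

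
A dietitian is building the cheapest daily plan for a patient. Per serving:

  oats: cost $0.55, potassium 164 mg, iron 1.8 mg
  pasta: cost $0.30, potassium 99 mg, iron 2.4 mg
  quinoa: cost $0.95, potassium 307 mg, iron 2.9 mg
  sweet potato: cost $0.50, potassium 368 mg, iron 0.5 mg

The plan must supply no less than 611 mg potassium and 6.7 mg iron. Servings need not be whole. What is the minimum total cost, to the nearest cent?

$1.26

Minimising a linear cost over {potassium ≥ 611, iron ≥ 6.7, servings ≥ 0} — the optimum is at a vertex, using one or two foods.
oats only: max(611/164, 6.7/1.8) = 3.726 servings → $2.05.
pasta only: max(611/99, 6.7/2.4) = 6.172 servings → $1.85.
quinoa only: max(611/307, 6.7/2.9) = 2.31 servings → $2.19.
sweet potato only: max(611/368, 6.7/0.5) = 13.4 servings → $6.70.
oats + pasta: the both-tight solution has a negative serving — not a feasible corner.
oats + quinoa with both tight: 3.701 servings and 0.01299 servings → $2.05.
oats + sweet potato with both tight: 3.722 servings and 0.001723 servings → $2.05.
pasta + quinoa with both tight: 0.6338 servings and 1.786 servings → $1.89.
pasta + sweet potato with both tight: 2.591 servings and 0.9633 servings → $1.26.
quinoa + sweet potato: intersection lies outside the first quadrant.
The minimum over all feasible corners is $1.26.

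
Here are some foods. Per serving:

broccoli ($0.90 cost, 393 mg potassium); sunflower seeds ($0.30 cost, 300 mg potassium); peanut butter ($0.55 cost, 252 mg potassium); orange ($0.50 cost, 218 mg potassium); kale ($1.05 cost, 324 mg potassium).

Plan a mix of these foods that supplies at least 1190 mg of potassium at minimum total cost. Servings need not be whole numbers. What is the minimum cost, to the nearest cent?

Cost per mg of potassium: sunflower seeds $0.0010, peanut butter $0.0022, broccoli $0.0023, orange $0.0023, kale $0.0032.
With no serving limits, use only sunflower seeds: 1190 mg / 300 mg = 3.967 servings × $0.30 = $1.19.

$1.19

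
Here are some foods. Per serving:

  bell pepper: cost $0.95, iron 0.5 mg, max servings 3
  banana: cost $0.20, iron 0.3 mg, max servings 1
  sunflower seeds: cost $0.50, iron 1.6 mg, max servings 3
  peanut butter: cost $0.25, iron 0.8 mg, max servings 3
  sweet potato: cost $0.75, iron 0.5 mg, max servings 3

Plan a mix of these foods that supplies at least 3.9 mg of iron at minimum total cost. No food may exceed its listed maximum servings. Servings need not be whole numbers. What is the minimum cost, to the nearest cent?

$1.22

Cost per mg of iron: sunflower seeds $0.3125, peanut butter $0.3125, banana $0.6667, sweet potato $1.5000, bell pepper $1.9000.
Take 2.438 servings of sunflower seeds: +3.9 mg iron for $1.22 (total $1.22, still need 0.0 mg).
Greedy by cheapest-per-mg is optimal for a single linear constraint, so the minimum cost is $1.22.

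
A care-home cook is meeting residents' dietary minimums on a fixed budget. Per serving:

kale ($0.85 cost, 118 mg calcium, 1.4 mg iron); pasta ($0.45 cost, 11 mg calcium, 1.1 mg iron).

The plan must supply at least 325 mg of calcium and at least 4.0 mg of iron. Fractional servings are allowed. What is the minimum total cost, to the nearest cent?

$2.40

For a min-cost LP with two ≥-constraints, a basic feasible solution has at most two positive variables.
kale only: max(325/118, 4.0/1.4) = 2.857 servings → $2.43.
pasta only: max(325/11, 4.0/1.1) = 29.55 servings → $13.30.
kale + pasta with both tight: 2.74 servings and 0.1486 servings → $2.40.
So the least-cost plan costs $2.40.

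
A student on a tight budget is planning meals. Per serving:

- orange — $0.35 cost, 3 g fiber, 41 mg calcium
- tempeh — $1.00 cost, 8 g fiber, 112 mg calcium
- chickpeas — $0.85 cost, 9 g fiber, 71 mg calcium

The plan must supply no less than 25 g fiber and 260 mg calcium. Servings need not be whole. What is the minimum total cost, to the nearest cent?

Compare the cost at each extreme point of the feasible region.
orange only: max(25/3, 260/41) = 8.333 servings → $2.92.
tempeh only: max(25/8, 260/112) = 3.125 servings → $3.12.
chickpeas only: max(25/9, 260/71) = 3.662 servings → $3.11.
orange + tempeh: intersection lies outside the first quadrant.
orange + chickpeas with both tight: 3.622 servings and 1.571 servings → $2.60.
tempeh + chickpeas with both tight: 1.284 servings and 1.636 servings → $2.67.
Cheapest feasible corner: $2.60.

$2.60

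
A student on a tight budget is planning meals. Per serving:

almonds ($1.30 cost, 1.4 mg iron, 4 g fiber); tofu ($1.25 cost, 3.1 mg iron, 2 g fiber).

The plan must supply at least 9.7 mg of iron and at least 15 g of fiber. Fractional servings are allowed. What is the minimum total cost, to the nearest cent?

$5.99

This is a tiny linear program; its minimum lies at a vertex of the feasible set. List the vertices and price them.
almonds only: max(9.7/1.4, 15/4) = 6.929 servings → $9.01.
tofu only: max(9.7/3.1, 15/2) = 7.5 servings → $9.38.
almonds + tofu with both tight: 2.823 servings and 1.854 servings → $5.99.
Cheapest feasible corner: $5.99.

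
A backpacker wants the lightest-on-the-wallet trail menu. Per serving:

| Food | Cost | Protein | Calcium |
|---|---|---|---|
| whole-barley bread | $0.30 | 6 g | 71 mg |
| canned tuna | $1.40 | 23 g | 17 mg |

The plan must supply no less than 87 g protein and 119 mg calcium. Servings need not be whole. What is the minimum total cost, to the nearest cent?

$4.35

An LP optimum is at a vertex; with two nutrient constraints at most two foods are used. Check each candidate.
whole-barley bread only: max(87/6, 119/71) = 14.5 servings → $4.35.
canned tuna only: max(87/23, 119/17) = 7 servings → $9.80.
whole-barley bread + canned tuna with both tight: 0.8217 servings and 3.568 servings → $5.24.
Cheapest feasible corner: $4.35.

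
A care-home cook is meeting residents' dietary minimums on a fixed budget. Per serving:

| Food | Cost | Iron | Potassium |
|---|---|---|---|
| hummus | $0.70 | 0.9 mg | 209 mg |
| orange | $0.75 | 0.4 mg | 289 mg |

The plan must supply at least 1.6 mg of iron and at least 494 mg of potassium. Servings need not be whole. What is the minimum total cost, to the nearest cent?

$1.52

A basic optimal solution has at most two foods positive. Try each food alone and each pair with both targets met exactly.
hummus only: max(1.6/0.9, 494/209) = 2.364 servings → $1.65.
orange only: max(1.6/0.4, 494/289) = 4 servings → $3.00.
hummus + orange with both tight: 1.5 servings and 0.6244 servings → $1.52.
The minimum over all feasible corners is $1.52.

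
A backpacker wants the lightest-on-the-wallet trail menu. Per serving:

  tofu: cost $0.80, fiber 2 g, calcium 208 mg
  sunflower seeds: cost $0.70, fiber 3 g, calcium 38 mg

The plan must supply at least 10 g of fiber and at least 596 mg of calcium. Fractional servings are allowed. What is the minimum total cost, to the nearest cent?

Minimising a linear cost over {fiber ≥ 10, calcium ≥ 596, servings ≥ 0} — the optimum is at a vertex, using one or two foods.
tofu only: max(10/2, 596/208) = 5 servings → $4.00.
sunflower seeds only: max(10/3, 596/38) = 15.68 servings → $10.98.
tofu + sunflower seeds with both tight: 2.569 servings and 1.62 servings → $3.19.
Cheapest feasible corner: $3.19.

$3.19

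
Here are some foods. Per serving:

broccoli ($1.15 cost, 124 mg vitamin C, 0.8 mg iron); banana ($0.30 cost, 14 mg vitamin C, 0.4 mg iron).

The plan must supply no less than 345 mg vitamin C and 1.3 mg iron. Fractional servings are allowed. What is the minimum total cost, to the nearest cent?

Minimising a linear cost over {vitamin C ≥ 345, iron ≥ 1.3, servings ≥ 0} — the optimum is at a vertex, using one or two foods.
broccoli only: max(345/124, 1.3/0.8) = 2.782 servings → $3.20.
banana only: max(345/14, 1.3/0.4) = 24.64 servings → $7.39.
broccoli + banana: the both-tight solution has a negative serving — not a feasible corner.
The minimum over all feasible corners is $3.20.

$3.20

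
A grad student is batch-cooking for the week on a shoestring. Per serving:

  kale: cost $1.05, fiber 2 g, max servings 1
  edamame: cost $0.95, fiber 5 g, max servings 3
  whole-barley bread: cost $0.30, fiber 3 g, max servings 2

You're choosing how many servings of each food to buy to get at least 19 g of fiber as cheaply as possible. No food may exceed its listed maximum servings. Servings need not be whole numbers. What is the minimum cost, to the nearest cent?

Cost per g of fiber: whole-barley bread $0.1000, edamame $0.1900, kale $0.5250.
Take 2 servings of whole-barley bread: +6.0 g fiber for $0.60 (total $0.60, still need 13.0 g).
Take 2.6 servings of edamame: +13.0 g fiber for $2.47 (total $3.07, still need 0.0 g).
Filling from the cheapest source first is optimal under one linear minimum: $3.07.

$3.07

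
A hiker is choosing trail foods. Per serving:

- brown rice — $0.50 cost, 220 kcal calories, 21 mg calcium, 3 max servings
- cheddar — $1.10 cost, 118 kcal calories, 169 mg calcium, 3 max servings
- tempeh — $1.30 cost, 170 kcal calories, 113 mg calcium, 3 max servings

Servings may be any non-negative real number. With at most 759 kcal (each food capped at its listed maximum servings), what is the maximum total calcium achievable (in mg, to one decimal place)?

776.2 mg

Calcium per kcal: cheddar 1.432, tempeh 0.6647, brown rice 0.09545.
Take 3 servings of cheddar: uses 354 kcal, +507.0 mg calcium (running total 507.0 mg).
Take 2.382 servings of tempeh: uses 405 kcal, +269.2 mg calcium (running total 776.2 mg).
Greedy by best ratio exhausts the calories allowance optimally: 776.2 mg.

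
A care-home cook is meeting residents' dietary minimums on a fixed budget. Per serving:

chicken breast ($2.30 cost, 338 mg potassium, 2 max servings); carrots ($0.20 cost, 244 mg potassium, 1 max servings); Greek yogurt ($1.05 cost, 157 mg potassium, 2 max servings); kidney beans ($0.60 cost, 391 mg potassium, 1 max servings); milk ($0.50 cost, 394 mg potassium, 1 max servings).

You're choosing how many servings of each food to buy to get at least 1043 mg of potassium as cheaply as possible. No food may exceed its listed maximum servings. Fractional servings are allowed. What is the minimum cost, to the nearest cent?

Cost per mg of potassium: carrots $0.0008, milk $0.0013, kidney beans $0.0015, Greek yogurt $0.0067, chicken breast $0.0068.
Take 1 serving of carrots: +244.0 mg potassium for $0.20 (total $0.20, still need 799.0 mg).
Take 1 serving of milk: +394.0 mg potassium for $0.50 (total $0.70, still need 405.0 mg).
Take 1 serving of kidney beans: +391.0 mg potassium for $0.60 (total $1.30, still need 14.0 mg).
Take 0.08917 servings of Greek yogurt: +14.0 mg potassium for $0.09 (total $1.39, still need 0.0 mg).
Filling from the cheapest source first is optimal under one linear minimum: $1.39.

$1.39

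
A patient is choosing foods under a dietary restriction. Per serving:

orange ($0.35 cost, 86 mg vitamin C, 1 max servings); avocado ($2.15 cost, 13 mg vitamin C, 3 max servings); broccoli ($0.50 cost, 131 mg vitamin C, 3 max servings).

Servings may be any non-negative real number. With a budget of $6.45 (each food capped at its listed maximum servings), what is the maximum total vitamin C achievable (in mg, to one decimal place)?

Vitamin C per dollar: broccoli 262, orange 245.7, avocado 6.047.
Take 3 servings of broccoli: spends $1.50, +393.0 mg vitamin C (running total 393.0 mg).
Take 1 serving of orange: spends $0.35, +86.0 mg vitamin C (running total 479.0 mg).
Take 2.14 servings of avocado: spends $4.60, +27.8 mg vitamin C (running total 506.8 mg).
Greedy by best ratio exhausts the cost allowance optimally: 506.8 mg.

506.8 mg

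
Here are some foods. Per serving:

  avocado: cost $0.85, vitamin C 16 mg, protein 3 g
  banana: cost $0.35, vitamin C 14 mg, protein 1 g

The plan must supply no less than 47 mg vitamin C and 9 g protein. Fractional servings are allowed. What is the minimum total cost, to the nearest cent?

The cheapest plan sits at a corner of the feasible region — with two constraints it uses at most two foods.
avocado only: max(47/16, 9/3) = 3 servings → $2.55.
banana only: max(47/14, 9/1) = 9 servings → $3.15.
avocado + banana with both targets exact would need a negative amount; discard.
Cheapest feasible corner: $2.55.

$2.55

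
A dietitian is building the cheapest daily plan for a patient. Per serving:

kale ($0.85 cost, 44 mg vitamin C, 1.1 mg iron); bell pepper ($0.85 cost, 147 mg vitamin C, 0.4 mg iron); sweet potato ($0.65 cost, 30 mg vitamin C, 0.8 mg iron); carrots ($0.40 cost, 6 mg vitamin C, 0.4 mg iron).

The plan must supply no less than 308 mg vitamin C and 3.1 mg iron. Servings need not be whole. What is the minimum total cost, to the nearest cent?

This is a tiny linear program; its minimum lies at a vertex of the feasible set. List the vertices and price them.
kale only: max(308/44, 3.1/1.1) = 7 servings → $5.95.
bell pepper only: max(308/147, 3.1/0.4) = 7.75 servings → $6.59.
sweet potato only: max(308/30, 3.1/0.8) = 10.27 servings → $6.67.
carrots only: max(308/6, 3.1/0.4) = 51.33 servings → $20.53.
kale + bell pepper with both tight: 2.307 servings and 1.405 servings → $3.16.
kale + sweet potato: the both-tight solution has a negative serving — not a feasible corner.
kale + carrots: the both-tight solution has a negative serving — not a feasible corner.
bell pepper + sweet potato with both tight: 1.453 servings and 3.149 servings → $3.28.
bell pepper + carrots with both tight: 1.855 servings and 5.895 servings → $3.93.
sweet potato + carrots: intersection lies outside the first quadrant.
Cheapest feasible corner: $3.16.

$3.16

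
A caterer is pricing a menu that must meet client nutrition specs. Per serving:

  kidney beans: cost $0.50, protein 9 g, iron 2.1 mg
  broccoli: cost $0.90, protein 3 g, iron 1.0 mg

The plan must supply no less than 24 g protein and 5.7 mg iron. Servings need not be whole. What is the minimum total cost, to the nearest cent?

$1.36

A basic optimal solution has at most two foods positive. Try each food alone and each pair with both targets met exactly.
kidney beans only: max(24/9, 5.7/2.1) = 2.714 servings → $1.36.
broccoli only: max(24/3, 5.7/1.0) = 8 servings → $7.20.
kidney beans + broccoli with both tight: 2.556 servings and 0.3333 servings → $1.58.
Cheapest feasible corner: $1.36.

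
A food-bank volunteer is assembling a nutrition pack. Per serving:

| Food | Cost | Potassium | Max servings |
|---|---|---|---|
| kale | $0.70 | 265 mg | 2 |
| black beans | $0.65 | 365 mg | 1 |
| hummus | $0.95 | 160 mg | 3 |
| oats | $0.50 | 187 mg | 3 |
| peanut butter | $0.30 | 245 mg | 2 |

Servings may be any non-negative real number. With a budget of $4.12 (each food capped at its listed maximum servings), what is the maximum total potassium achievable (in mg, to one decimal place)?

1934.8 mg

Potassium per dollar: peanut butter 816.7, black beans 561.5, kale 378.6, oats 374, hummus 168.4.
Take 2 servings of peanut butter: spends $0.60, +490.0 mg potassium (running total 490.0 mg).
Take 1 serving of black beans: spends $0.65, +365.0 mg potassium (running total 855.0 mg).
Take 2 servings of kale: spends $1.40, +530.0 mg potassium (running total 1385.0 mg).
Take 2.94 servings of oats: spends $1.47, +549.8 mg potassium (running total 1934.8 mg).
Greedy by best ratio exhausts the cost allowance optimally: 1934.8 mg.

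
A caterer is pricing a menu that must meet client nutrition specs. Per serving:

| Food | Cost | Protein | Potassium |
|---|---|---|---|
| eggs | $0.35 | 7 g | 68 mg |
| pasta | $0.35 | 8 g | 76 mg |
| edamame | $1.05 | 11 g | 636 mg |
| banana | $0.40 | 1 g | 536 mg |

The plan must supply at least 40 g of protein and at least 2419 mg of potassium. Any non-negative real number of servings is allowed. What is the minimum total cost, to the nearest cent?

Two binding constraints pin down two serving amounts, so the optimal mix uses at most two foods. The candidates are each food alone (scaled to the tighter of protein/potassium) and each pair with both constraints tight.
eggs only: max(40/7, 2419/68) = 35.57 servings → $12.45.
pasta only: max(40/8, 2419/76) = 31.83 servings → $11.14.
edamame only: max(40/11, 2419/636) = 3.803 servings → $3.99.
banana only: max(40/1, 2419/536) = 40 servings → $16.00.
eggs + pasta: the both-tight solution has a negative serving — not a feasible corner.
eggs + edamame: intersection lies outside the first quadrant.
eggs + banana with both tight: 5.163 servings and 3.858 servings → $3.35.
pasta + edamame: intersection lies outside the first quadrant.
pasta + banana with both tight: 4.516 servings and 3.873 servings → $3.13.
edamame + banana with both tight: 3.616 servings and 0.2222 servings → $3.89.
The minimum over all feasible corners is $3.13.

$3.13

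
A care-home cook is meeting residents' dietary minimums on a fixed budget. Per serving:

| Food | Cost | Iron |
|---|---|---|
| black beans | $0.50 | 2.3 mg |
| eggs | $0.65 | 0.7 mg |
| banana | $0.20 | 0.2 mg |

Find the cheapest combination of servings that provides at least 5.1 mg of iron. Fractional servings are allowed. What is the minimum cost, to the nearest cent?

$1.11

Cost per mg of iron: black beans $0.2174, eggs $0.9286, banana $1.0000.
With no serving limits, use only black beans: 5.1 mg / 2.3 mg = 2.217 servings × $0.50 = $1.11.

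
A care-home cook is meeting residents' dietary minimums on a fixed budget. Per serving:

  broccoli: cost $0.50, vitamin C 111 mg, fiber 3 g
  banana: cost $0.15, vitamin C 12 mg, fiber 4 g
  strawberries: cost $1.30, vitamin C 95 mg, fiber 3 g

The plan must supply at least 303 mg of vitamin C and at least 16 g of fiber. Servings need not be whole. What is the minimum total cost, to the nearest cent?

$1.57

broccoli only: max(303/111, 16/3) = 5.333 servings → $2.67.
banana only: max(303/12, 16/4) = 25.25 servings → $3.79.
strawberries only: max(303/95, 16/3) = 5.333 servings → $6.93.
broccoli + banana with both tight: 2.5 servings and 2.125 servings → $1.57.
broccoli + strawberries: the both-tight solution has a negative serving — not a feasible corner.
banana + strawberries with both tight: 1.776 servings and 2.965 servings → $4.12.
So the least-cost plan costs $1.57.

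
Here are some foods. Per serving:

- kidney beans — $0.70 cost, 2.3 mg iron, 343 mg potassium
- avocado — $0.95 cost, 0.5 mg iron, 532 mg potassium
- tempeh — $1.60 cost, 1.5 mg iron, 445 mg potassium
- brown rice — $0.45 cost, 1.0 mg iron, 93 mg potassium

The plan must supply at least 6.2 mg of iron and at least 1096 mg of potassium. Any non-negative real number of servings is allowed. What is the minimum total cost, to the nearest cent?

$2.19

An LP optimum is at a vertex; with two nutrient constraints at most two foods are used. Check each candidate.
kidney beans only: max(6.2/2.3, 1096/343) = 3.195 servings → $2.24.
avocado only: max(6.2/0.5, 1096/532) = 12.4 servings → $11.78.
tempeh only: max(6.2/1.5, 1096/445) = 4.133 servings → $6.61.
brown rice only: max(6.2/1.0, 1096/93) = 11.78 servings → $5.30.
kidney beans + avocado with both tight: 2.614 servings and 0.3747 servings → $2.19.
kidney beans + tempeh with both tight: 2.191 servings and 0.7745 servings → $2.77.
kidney beans + brown rice with both targets exact would need a negative amount; discard.
avocado + tempeh with both targets exact would need a negative amount; discard.
avocado + brown rice with both tight: 1.07 servings and 5.665 servings → $3.57.
tempeh + brown rice with both tight: 1.7 servings and 3.65 servings → $4.36.
Cheapest feasible corner: $2.19.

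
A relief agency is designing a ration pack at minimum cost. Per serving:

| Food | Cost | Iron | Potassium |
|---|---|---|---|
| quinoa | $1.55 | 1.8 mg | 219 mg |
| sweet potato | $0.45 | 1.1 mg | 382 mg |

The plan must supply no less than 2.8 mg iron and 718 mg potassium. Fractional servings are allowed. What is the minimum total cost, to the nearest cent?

Check every corner: each single food scaled to meet both minima, and each pair solved so both constraints bind.
quinoa only: max(2.8/1.8, 718/219) = 3.279 servings → $5.08.
sweet potato only: max(2.8/1.1, 718/382) = 2.545 servings → $1.15.
quinoa + sweet potato with both tight: 0.6264 servings and 1.52 servings → $1.66.
Cheapest feasible corner: $1.15.

$1.15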